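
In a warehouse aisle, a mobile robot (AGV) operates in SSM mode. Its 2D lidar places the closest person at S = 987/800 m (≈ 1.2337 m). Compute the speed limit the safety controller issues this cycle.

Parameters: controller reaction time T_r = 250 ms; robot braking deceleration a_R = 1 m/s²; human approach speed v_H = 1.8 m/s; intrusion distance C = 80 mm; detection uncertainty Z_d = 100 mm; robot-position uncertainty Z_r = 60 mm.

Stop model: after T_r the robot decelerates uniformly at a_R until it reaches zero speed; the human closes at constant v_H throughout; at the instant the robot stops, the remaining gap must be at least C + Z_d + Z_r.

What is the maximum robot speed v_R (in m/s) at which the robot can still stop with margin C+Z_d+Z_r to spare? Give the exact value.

v_R_max = 1/4 m/s = 0.2500 m/s

at the boundary: (1/2)·v² + (41/20)·v + (-87/160) = 0
  disc = (41/20)² − 4·(1/2)·(-87/160) = 529/100 ; √disc = 23/10
  v_R = (−(41/20) + 23/10) / (2·(1/2)) = 1/4 m/s
check:
braking lasts T_s = (1/4)/1 = 0.2500 s
reaction-phase robot travel = 0.2500·0.2500 = 0.0625 m
robot covers 0.2500·0.2500 − ½·1.0000·0.2500² = 0.0312 m while stopping
person approaches 1.8000·(0.2500+0.2500) = 0.9000 m
margins: 0.0800+0.1000+0.0600 = 0.2400 m
sum ≈ 0.0625+0.0312+0.9000+0.2400 ≈ 1.2337 m = S ✓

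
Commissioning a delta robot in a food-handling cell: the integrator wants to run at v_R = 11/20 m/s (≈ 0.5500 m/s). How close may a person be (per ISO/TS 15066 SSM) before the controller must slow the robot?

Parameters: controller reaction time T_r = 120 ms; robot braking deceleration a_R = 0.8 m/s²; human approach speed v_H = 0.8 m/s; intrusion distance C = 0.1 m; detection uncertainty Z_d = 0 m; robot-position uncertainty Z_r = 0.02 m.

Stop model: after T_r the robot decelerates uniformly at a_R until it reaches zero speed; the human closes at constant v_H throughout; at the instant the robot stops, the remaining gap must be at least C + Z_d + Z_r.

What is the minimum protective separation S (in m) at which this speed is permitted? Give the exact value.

S_min = 16337/16000 m = 1.0211 m

T_s = v_R/a_R = (11/20)/(4/5) = 0.6875 s
robot covers v_R·T_r = 0.5500·0.1200 = 0.0660 m before braking
robot under decel: 0.5500²/(2·0.8000) = 0.1891 m
person approaches 0.8000·(0.1200+0.6875) = 0.6460 m
residual clearance needed = 0.1000+0.0000+0.0200 = 0.1200 m
S_min ≈ 0.0660+0.1891+0.6460+0.1200  ⇒  S_min = 16337/16000 m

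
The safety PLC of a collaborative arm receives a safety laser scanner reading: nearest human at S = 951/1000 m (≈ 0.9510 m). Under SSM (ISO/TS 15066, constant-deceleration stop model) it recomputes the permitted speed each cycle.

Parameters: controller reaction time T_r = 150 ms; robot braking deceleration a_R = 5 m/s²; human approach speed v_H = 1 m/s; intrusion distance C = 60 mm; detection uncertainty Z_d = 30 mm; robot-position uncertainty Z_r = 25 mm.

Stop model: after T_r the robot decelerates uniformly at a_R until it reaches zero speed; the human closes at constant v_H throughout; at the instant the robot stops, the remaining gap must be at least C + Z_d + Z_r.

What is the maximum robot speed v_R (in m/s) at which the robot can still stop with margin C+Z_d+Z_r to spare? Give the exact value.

at the boundary: (1/10)·v² + (7/20)·v + (-343/500) = 0
  disc = (7/20)² − 4·(1/10)·(-343/500) = 3969/10000 ; √disc = 63/100
  v_R = (−(7/20) + 63/100) / (2·(1/10)) = 7/5 m/s
check:
braking lasts T_s = (7/5)/5 = 0.2800 s
robot covers v_R·T_r = 1.4000·0.1500 = 0.2100 m before braking
braking distance = 1.4000²/(2·5.0000) = 0.1960 m
person approaches 1.0000·(0.1500+0.2800) = 0.4300 m
C+Z_d+Z_r = 0.0600+0.0300+0.0250 = 0.1150 m
sum ≈ 0.2100+0.1960+0.4300+0.1150 ≈ 0.9510 m = S ✓

v_R_max = 7/5 m/s = 1.4000 m/s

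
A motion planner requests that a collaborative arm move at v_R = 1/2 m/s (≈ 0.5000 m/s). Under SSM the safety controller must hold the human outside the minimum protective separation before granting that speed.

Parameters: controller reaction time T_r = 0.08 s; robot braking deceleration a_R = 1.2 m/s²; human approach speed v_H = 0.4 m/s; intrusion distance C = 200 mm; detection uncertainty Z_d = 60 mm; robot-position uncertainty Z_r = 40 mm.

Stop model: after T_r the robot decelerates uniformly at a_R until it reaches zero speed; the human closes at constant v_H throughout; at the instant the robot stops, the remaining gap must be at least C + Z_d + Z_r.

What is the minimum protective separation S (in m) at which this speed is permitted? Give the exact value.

S_min = 3857/6000 m = 0.6428 m

stop time T_s = (1/2)/(6/5) = 0.4167 s
reaction-phase robot travel = 0.5000·0.0800 = 0.0400 m
robot covers 0.5000·0.4167 − ½·1.2000·0.4167² = 0.1042 m while stopping
human over T_r+T_s: 0.4000·(0.0800+0.4167) = 0.1987 m
C+Z_d+Z_r = 0.2000+0.0600+0.0400 = 0.3000 m
S_min ≈ 0.0400+0.1042+0.1987+0.3000  ⇒  S_min = 3857/6000 m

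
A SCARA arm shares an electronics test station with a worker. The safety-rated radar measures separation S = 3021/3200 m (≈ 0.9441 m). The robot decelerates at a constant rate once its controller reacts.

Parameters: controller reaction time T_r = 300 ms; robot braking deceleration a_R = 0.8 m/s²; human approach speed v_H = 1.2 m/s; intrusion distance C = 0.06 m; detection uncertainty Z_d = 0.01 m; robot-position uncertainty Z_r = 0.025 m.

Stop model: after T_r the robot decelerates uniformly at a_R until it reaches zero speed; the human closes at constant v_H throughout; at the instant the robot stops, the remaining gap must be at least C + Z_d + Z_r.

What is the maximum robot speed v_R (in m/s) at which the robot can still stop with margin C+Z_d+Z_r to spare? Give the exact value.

v_R_max = 1/4 m/s = 0.2500 m/s

at the boundary: (5/8)·v² + (9/5)·v + (-313/640) = 0
  disc = (9/5)² − 4·(5/8)·(-313/640) = 28561/6400 ; √disc = 169/80
  v_R = (−(9/5) + 169/80) / (2·(5/8)) = 1/4 m/s
check:
braking lasts T_s = (1/4)/(4/5) = 0.3125 s
robot in T_r: 0.2500·0.3000 = 0.0750 m
braking distance = 0.2500²/(2·0.8000) = 0.0391 m
human over T_r+T_s: 1.2000·(0.3000+0.3125) = 0.7350 m
residual clearance needed = 0.0600+0.0100+0.0250 = 0.0950 m
sum ≈ 0.0750+0.0391+0.7350+0.0950 ≈ 0.9441 m = S ✓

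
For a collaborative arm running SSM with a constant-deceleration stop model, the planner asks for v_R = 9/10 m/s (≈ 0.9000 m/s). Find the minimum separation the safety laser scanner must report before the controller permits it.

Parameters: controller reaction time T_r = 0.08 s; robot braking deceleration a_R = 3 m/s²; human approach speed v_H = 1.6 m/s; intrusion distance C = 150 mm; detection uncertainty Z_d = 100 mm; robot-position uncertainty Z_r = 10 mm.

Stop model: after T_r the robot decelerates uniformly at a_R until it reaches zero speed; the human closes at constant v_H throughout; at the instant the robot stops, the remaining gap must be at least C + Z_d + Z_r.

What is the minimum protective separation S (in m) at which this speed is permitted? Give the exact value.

S_min = 43/40 m = 1.0750 m

T_s = v_R/a_R = (9/10)/3 = 0.3000 s
reaction-phase robot travel = 0.9000·0.0800 = 0.0720 m
braking distance = 0.9000²/(2·3.0000) = 0.1350 m
person approaches 1.6000·(0.0800+0.3000) = 0.6080 m
residual clearance needed = 0.1500+0.1000+0.0100 = 0.2600 m
S_min ≈ 0.0720+0.1350+0.6080+0.2600  ⇒  S_min = 43/40 m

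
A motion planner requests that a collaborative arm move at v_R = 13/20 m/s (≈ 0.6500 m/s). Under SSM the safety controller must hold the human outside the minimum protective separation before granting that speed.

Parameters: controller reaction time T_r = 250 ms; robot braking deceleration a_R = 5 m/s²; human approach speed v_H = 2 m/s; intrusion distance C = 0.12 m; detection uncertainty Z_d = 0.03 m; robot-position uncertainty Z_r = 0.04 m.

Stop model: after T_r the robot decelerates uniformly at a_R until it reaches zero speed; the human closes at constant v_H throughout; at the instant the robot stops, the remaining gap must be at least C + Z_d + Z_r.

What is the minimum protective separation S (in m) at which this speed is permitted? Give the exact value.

S_min = 4619/4000 m = 1.1547 m

braking lasts T_s = (13/20)/5 = 0.1300 s
robot in T_r: 0.6500·0.2500 = 0.1625 m
braking distance = 0.6500²/(2·5.0000) = 0.0423 m
person approaches 2.0000·(0.2500+0.1300) = 0.7600 m
residual clearance needed = 0.1200+0.0300+0.0400 = 0.1900 m
S_min ≈ 0.1625+0.0423+0.7600+0.1900  ⇒  S_min = 4619/4000 m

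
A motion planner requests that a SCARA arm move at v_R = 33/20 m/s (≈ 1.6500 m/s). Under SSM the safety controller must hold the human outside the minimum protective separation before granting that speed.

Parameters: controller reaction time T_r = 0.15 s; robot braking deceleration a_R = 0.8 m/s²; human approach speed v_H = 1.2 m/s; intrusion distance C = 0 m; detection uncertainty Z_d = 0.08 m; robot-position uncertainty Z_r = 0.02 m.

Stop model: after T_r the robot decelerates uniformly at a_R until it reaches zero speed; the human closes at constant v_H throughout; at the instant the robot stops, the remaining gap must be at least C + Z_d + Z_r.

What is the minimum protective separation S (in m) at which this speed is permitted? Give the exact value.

T_s = v_R/a_R = (33/20)/(4/5) = 2.0625 s
robot in T_r: 1.6500·0.1500 = 0.2475 m
robot covers 1.6500·2.0625 − ½·0.8000·2.0625² = 1.7016 m while stopping
human closes 1.2000·2.2125 = 2.6550 m
C+Z_d+Z_r = 0.0000+0.0800+0.0200 = 0.1000 m
S_min ≈ 0.2475+1.7016+2.6550+0.1000  ⇒  S_min = 15053/3200 m

S_min = 15053/3200 m = 4.7041 m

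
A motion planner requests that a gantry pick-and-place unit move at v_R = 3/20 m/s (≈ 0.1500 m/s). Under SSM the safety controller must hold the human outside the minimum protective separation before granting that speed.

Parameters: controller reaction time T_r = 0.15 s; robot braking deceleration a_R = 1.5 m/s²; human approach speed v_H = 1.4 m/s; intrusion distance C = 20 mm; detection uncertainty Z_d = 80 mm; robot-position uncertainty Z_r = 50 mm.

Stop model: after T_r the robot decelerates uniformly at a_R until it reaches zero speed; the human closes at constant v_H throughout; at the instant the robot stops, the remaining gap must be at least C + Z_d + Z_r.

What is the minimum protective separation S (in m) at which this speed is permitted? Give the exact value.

T_s = v_R/a_R = (3/20)/(3/2) = 0.1000 s
robot covers v_R·T_r = 0.1500·0.1500 = 0.0225 m before braking
robot covers 0.1500·0.1000 − ½·1.5000·0.1000² = 0.0075 m while stopping
human over T_r+T_s: 1.4000·(0.1500+0.1000) = 0.3500 m
margins: 0.0200+0.0800+0.0500 = 0.1500 m
S_min ≈ 0.0225+0.0075+0.3500+0.1500  ⇒  S_min = 53/100 m

S_min = 53/100 m = 0.5300 m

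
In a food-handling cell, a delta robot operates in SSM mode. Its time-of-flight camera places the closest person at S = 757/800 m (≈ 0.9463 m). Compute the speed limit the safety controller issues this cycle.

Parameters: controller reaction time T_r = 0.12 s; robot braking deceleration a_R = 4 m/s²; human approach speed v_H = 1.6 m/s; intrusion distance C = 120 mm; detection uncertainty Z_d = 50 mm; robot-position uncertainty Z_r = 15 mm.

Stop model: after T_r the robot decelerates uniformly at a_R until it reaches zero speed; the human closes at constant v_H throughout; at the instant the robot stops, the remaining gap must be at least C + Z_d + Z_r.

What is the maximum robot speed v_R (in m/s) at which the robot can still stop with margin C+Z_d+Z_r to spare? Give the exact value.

v_R_max = 9/10 m/s = 0.9000 m/s

at the boundary: (1/8)·v² + (13/25)·v + (-2277/4000) = 0
  disc = (13/25)² − 4·(1/8)·(-2277/4000) = 22201/40000 ; √disc = 149/200
  v_R = (−(13/25) + 149/200) / (2·(1/8)) = 9/10 m/s
check:
braking lasts T_s = (9/10)/4 = 0.2250 s
robot in T_r: 0.9000·0.1200 = 0.1080 m
robot under decel: 0.9000²/(2·4.0000) = 0.1013 m
human closes 1.6000·0.3450 = 0.5520 m
residual clearance needed = 0.1200+0.0500+0.0150 = 0.1850 m
sum ≈ 0.1080+0.1013+0.5520+0.1850 ≈ 0.9463 m = S ✓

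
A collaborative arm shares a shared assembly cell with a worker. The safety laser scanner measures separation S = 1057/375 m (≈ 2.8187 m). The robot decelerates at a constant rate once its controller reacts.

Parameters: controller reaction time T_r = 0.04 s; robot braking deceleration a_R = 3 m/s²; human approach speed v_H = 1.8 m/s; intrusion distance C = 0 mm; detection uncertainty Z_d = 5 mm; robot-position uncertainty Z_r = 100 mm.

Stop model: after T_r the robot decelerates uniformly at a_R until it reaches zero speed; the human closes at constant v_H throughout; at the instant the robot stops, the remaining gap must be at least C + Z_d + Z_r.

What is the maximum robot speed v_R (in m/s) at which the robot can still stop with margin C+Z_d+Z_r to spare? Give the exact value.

at the boundary: (1/6)·v² + (16/25)·v + (-317/120) = 0
  disc = (16/25)² − 4·(1/6)·(-317/120) = 48841/22500 ; √disc = 221/150
  v_R = (−(16/25) + 221/150) / (2·(1/6)) = 5/2 m/s
check:
braking lasts T_s = (5/2)/3 = 0.8333 s
reaction-phase robot travel = 2.5000·0.0400 = 0.1000 m
braking distance = 2.5000²/(2·3.0000) = 1.0417 m
human closes 1.8000·0.8733 = 1.5720 m
residual clearance needed = 0.0000+0.0050+0.1000 = 0.1050 m
sum ≈ 0.1000+1.0417+1.5720+0.1050 ≈ 2.8187 m = S ✓

v_R_max = 5/2 m/s = 2.5000 m/s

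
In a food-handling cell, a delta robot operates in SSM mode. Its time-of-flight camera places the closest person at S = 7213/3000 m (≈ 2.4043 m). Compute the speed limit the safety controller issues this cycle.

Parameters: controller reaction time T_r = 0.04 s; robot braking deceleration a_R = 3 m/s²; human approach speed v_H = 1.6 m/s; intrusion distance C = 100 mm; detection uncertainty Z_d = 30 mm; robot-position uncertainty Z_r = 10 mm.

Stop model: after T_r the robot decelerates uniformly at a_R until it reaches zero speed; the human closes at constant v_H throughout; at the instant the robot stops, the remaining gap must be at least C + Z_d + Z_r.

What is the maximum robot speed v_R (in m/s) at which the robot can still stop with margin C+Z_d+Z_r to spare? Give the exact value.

collect terms ⇒ (1/6)·v_R² + (43/75)·v_R + (-6601/3000) = 0
  disc = (43/75)² − 4·(1/6)·(-6601/3000) = 4489/2500 ; √disc = 67/50
  v_R = (−(43/75) + 67/50) / (2·(1/6)) = 23/10 m/s
check:
braking lasts T_s = (23/10)/3 = 0.7667 s
robot in T_r: 2.3000·0.0400 = 0.0920 m
robot covers 2.3000·0.7667 − ½·3.0000·0.7667² = 0.8817 m while stopping
person approaches 1.6000·(0.0400+0.7667) = 1.2907 m
margins: 0.1000+0.0300+0.0100 = 0.1400 m
sum ≈ 0.0920+0.8817+1.2907+0.1400 ≈ 2.4043 m = S ✓

v_R_max = 23/10 m/s = 2.3000 m/s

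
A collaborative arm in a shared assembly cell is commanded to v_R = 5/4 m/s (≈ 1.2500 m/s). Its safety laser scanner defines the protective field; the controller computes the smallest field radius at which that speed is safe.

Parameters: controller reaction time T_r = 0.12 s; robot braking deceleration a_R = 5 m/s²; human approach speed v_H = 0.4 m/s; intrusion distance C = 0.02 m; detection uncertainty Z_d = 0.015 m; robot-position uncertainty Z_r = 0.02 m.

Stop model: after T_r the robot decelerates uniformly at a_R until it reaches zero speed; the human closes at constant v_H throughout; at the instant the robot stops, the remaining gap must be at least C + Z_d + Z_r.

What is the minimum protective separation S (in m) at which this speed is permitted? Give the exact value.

T_s = v_R/a_R = (5/4)/5 = 0.2500 s
robot covers v_R·T_r = 1.2500·0.1200 = 0.1500 m before braking
robot covers 1.2500·0.2500 − ½·5.0000·0.2500² = 0.1562 m while stopping
person approaches 0.4000·(0.1200+0.2500) = 0.1480 m
residual clearance needed = 0.0200+0.0150+0.0200 = 0.0550 m
S_min ≈ 0.1500+0.1562+0.1480+0.0550  ⇒  S_min = 2037/4000 m

S_min = 2037/4000 m = 0.5092 m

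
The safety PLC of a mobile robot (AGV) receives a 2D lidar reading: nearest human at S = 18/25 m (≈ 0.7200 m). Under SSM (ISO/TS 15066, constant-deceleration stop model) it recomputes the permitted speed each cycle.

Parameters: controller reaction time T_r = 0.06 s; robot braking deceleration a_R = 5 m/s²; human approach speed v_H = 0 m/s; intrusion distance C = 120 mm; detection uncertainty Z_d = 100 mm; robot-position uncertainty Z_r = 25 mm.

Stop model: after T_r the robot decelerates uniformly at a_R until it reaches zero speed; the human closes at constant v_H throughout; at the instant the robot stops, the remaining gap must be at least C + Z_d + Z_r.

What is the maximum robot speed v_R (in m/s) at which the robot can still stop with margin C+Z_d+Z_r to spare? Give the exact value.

v_R_max = 19/10 m/s = 1.9000 m/s

collect terms ⇒ (1/10)·v_R² + (3/50)·v_R + (-19/40) = 0
  disc = (3/50)² − 4·(1/10)·(-19/40) = 121/625 ; √disc = 11/25
  v_R = (−(3/50) + 11/25) / (2·(1/10)) = 19/10 m/s
check:
T_s = v_R/a_R = (19/10)/5 = 0.3800 s
robot covers v_R·T_r = 1.9000·0.0600 = 0.1140 m before braking
braking distance = 1.9000²/(2·5.0000) = 0.3610 m
person approaches 0.0000·(0.0600+0.3800) = 0.0000 m
residual clearance needed = 0.1200+0.1000+0.0250 = 0.2450 m
sum ≈ 0.1140+0.3610+0.0000+0.2450 ≈ 0.7200 m = S ✓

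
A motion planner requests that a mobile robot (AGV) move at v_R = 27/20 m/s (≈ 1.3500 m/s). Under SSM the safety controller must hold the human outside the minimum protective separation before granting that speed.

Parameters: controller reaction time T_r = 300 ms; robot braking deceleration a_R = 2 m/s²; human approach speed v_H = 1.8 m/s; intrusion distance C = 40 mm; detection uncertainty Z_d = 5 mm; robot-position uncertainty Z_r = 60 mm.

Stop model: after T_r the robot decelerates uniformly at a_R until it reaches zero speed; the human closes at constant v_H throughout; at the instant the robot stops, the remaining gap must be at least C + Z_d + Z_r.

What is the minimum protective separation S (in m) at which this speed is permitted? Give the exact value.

braking lasts T_s = (27/20)/2 = 0.6750 s
robot in T_r: 1.3500·0.3000 = 0.4050 m
robot under decel: 1.3500²/(2·2.0000) = 0.4556 m
human closes 1.8000·0.9750 = 1.7550 m
C+Z_d+Z_r = 0.0400+0.0050+0.0600 = 0.1050 m
S_min ≈ 0.4050+0.4556+1.7550+0.1050  ⇒  S_min = 4353/1600 m

S_min = 4353/1600 m = 2.7206 m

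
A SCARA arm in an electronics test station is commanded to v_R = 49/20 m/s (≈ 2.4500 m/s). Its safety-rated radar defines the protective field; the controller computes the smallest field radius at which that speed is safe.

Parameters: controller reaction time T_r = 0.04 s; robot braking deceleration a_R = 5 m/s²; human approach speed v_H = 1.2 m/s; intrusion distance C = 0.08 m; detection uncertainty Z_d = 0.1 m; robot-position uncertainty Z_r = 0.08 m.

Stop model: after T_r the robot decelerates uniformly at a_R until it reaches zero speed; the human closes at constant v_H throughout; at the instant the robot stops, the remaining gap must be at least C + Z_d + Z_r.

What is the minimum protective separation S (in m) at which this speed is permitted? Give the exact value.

T_s = v_R/a_R = (49/20)/5 = 0.4900 s
robot in T_r: 2.4500·0.0400 = 0.0980 m
braking distance = 2.4500²/(2·5.0000) = 0.6002 m
human closes 1.2000·0.5300 = 0.6360 m
residual clearance needed = 0.0800+0.1000+0.0800 = 0.2600 m
S_min ≈ 0.0980+0.6002+0.6360+0.2600  ⇒  S_min = 6377/4000 m

S_min = 6377/4000 m = 1.5942 m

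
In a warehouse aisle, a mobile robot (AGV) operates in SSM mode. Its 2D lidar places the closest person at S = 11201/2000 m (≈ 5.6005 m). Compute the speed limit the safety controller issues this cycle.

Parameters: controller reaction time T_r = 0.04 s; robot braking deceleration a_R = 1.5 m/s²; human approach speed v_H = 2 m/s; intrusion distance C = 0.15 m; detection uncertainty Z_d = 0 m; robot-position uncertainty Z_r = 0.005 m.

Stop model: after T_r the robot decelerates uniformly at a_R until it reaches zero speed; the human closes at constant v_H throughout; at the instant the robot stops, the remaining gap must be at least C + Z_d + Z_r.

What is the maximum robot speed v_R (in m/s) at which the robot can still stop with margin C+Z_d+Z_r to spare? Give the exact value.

collect terms ⇒ (1/3)·v_R² + (103/75)·v_R + (-10731/2000) = 0
  disc = (103/75)² − 4·(1/3)·(-10731/2000) = 203401/22500 ; √disc = 451/150
  v_R = (−(103/75) + 451/150) / (2·(1/3)) = 49/20 m/s
check:
braking lasts T_s = (49/20)/(3/2) = 1.6333 s
robot covers v_R·T_r = 2.4500·0.0400 = 0.0980 m before braking
braking distance = 2.4500²/(2·1.5000) = 2.0008 m
human over T_r+T_s: 2.0000·(0.0400+1.6333) = 3.3467 m
C+Z_d+Z_r = 0.1500+0.0000+0.0050 = 0.1550 m
sum ≈ 0.0980+2.0008+3.3467+0.1550 ≈ 5.6005 m = S ✓

v_R_max = 49/20 m/s = 2.4500 m/s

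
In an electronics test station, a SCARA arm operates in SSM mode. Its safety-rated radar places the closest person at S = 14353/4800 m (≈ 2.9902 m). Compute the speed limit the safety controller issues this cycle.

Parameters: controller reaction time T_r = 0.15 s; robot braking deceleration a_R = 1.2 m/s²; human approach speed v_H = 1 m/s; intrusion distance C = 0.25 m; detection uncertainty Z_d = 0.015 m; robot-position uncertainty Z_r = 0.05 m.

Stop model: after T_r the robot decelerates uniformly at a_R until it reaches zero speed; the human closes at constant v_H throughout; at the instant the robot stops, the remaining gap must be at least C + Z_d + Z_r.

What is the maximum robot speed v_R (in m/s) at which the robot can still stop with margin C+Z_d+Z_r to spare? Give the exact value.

v_R_max = 31/20 m/s = 1.5500 m/s

at the boundary: (5/12)·v² + (59/60)·v + (-12121/4800) = 0
  disc = (59/60)² − 4·(5/12)·(-12121/4800) = 8281/1600 ; √disc = 91/40
  v_R = (−(59/60) + 91/40) / (2·(5/12)) = 31/20 m/s
check:
stop time T_s = (31/20)/(6/5) = 1.2917 s
robot in T_r: 1.5500·0.1500 = 0.2325 m
braking distance = 1.5500²/(2·1.2000) = 1.0010 m
human over T_r+T_s: 1.0000·(0.1500+1.2917) = 1.4417 m
residual clearance needed = 0.2500+0.0150+0.0500 = 0.3150 m
sum ≈ 0.2325+1.0010+1.4417+0.3150 ≈ 2.9902 m = S ✓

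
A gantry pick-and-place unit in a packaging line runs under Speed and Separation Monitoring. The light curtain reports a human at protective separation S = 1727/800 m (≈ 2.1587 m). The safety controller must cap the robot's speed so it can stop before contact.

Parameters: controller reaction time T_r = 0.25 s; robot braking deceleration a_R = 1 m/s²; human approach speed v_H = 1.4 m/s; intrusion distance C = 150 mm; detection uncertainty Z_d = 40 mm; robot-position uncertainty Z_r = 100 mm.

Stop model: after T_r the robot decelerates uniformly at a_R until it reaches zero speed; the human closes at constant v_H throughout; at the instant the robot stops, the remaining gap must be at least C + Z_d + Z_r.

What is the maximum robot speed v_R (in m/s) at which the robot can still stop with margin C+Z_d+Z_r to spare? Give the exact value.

collect terms ⇒ (1/2)·v_R² + (33/20)·v_R + (-243/160) = 0
  disc = (33/20)² − 4·(1/2)·(-243/160) = 144/25 ; √disc = 12/5
  v_R = (−(33/20) + 12/5) / (2·(1/2)) = 3/4 m/s
check:
braking lasts T_s = (3/4)/1 = 0.7500 s
robot covers v_R·T_r = 0.7500·0.2500 = 0.1875 m before braking
robot covers 0.7500·0.7500 − ½·1.0000·0.7500² = 0.2812 m while stopping
human closes 1.4000·1.0000 = 1.4000 m
residual clearance needed = 0.1500+0.0400+0.1000 = 0.2900 m
sum ≈ 0.1875+0.2812+1.4000+0.2900 ≈ 2.1587 m = S ✓

v_R_max = 3/4 m/s = 0.7500 m/s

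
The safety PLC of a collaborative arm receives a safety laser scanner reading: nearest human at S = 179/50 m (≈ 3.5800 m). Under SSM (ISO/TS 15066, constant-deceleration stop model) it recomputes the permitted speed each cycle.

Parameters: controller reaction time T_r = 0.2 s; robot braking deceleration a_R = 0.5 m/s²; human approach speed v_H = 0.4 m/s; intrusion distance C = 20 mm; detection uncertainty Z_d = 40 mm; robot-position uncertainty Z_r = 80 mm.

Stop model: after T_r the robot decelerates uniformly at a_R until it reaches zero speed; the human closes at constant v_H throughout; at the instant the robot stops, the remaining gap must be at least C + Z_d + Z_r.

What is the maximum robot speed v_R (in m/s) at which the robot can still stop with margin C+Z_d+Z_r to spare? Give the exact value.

quadratic (1)·v² + (1)·v + (-84/25) = 0
  disc = (1)² − 4·(1)·(-84/25) = 361/25 ; √disc = 19/5
  v_R = (−(1) + 19/5) / (2·(1)) = 7/5 m/s
check:
T_s = v_R/a_R = (7/5)/(1/2) = 2.8000 s
robot in T_r: 1.4000·0.2000 = 0.2800 m
robot covers 1.4000·2.8000 − ½·0.5000·2.8000² = 1.9600 m while stopping
human closes 0.4000·3.0000 = 1.2000 m
residual clearance needed = 0.0200+0.0400+0.0800 = 0.1400 m
sum ≈ 0.2800+1.9600+1.2000+0.1400 ≈ 3.5800 m = S ✓

v_R_max = 7/5 m/s = 1.4000 m/s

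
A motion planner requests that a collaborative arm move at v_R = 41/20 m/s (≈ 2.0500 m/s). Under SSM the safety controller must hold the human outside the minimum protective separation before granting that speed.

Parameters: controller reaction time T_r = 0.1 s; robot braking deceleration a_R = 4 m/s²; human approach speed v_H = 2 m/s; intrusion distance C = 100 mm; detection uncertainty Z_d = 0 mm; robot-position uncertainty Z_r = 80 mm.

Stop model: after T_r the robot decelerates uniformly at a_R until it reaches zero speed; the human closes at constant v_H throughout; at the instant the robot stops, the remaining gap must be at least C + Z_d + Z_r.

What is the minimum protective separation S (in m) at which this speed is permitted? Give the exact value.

braking lasts T_s = (41/20)/4 = 0.5125 s
reaction-phase robot travel = 2.0500·0.1000 = 0.2050 m
robot covers 2.0500·0.5125 − ½·4.0000·0.5125² = 0.5253 m while stopping
person approaches 2.0000·(0.1000+0.5125) = 1.2250 m
residual clearance needed = 0.1000+0.0000+0.0800 = 0.1800 m
S_min ≈ 0.2050+0.5253+1.2250+0.1800  ⇒  S_min = 6833/3200 m

S_min = 6833/3200 m = 2.1353 m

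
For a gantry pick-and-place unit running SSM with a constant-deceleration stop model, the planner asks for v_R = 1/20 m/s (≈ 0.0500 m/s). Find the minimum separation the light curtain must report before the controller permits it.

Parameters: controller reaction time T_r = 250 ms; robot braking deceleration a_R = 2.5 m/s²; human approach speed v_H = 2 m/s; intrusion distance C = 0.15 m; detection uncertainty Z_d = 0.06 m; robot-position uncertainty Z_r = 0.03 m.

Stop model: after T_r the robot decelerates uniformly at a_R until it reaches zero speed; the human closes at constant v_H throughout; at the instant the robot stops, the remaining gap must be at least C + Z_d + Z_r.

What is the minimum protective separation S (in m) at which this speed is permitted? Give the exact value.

braking lasts T_s = (1/20)/(5/2) = 0.0200 s
reaction-phase robot travel = 0.0500·0.2500 = 0.0125 m
braking distance = 0.0500²/(2·2.5000) = 0.0005 m
human over T_r+T_s: 2.0000·(0.2500+0.0200) = 0.5400 m
residual clearance needed = 0.1500+0.0600+0.0300 = 0.2400 m
S_min ≈ 0.0125+0.0005+0.5400+0.2400  ⇒  S_min = 793/1000 m

S_min = 793/1000 m = 0.7930 m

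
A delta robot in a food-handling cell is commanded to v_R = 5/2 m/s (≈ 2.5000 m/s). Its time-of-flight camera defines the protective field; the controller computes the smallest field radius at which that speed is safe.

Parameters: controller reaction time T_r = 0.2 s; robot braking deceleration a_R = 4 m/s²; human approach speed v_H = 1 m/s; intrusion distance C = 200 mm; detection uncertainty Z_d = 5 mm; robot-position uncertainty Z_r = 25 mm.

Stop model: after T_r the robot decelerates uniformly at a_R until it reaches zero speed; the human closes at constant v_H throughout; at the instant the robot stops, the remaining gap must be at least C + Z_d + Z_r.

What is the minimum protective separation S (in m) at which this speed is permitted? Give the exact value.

S_min = 1869/800 m = 2.3363 m

T_s = v_R/a_R = (5/2)/4 = 0.6250 s
reaction-phase robot travel = 2.5000·0.2000 = 0.5000 m
robot covers 2.5000·0.6250 − ½·4.0000·0.6250² = 0.7812 m while stopping
human over T_r+T_s: 1.0000·(0.2000+0.6250) = 0.8250 m
C+Z_d+Z_r = 0.2000+0.0050+0.0250 = 0.2300 m
S_min ≈ 0.5000+0.7812+0.8250+0.2300  ⇒  S_min = 1869/800 m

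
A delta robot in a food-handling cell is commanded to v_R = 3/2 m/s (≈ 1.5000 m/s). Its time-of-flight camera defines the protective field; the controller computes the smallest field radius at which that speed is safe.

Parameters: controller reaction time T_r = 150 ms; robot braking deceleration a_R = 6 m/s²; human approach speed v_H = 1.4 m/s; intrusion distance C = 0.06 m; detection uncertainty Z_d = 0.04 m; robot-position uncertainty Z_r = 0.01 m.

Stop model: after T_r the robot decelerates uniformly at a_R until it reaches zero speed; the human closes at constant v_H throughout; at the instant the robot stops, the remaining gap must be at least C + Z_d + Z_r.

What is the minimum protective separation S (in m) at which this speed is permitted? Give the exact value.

S_min = 433/400 m = 1.0825 m

braking lasts T_s = (3/2)/6 = 0.2500 s
reaction-phase robot travel = 1.5000·0.1500 = 0.2250 m
robot covers 1.5000·0.2500 − ½·6.0000·0.2500² = 0.1875 m while stopping
human closes 1.4000·0.4000 = 0.5600 m
residual clearance needed = 0.0600+0.0400+0.0100 = 0.1100 m
S_min ≈ 0.2250+0.1875+0.5600+0.1100  ⇒  S_min = 433/400 m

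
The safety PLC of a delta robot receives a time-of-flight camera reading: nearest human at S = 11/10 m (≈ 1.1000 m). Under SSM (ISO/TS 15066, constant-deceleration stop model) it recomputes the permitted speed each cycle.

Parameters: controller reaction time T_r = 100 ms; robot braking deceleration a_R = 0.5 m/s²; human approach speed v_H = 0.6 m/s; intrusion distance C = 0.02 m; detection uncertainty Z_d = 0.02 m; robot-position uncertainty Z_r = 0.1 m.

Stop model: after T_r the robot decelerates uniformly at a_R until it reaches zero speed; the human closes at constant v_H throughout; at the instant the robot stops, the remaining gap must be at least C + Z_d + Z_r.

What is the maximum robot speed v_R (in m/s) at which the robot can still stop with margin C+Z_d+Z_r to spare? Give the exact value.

v_R_max = 1/2 m/s = 0.5000 m/s

at the boundary: (1)·v² + (13/10)·v + (-9/10) = 0
  disc = (13/10)² − 4·(1)·(-9/10) = 529/100 ; √disc = 23/10
  v_R = (−(13/10) + 23/10) / (2·(1)) = 1/2 m/s
check:
braking lasts T_s = (1/2)/(1/2) = 1.0000 s
robot covers v_R·T_r = 0.5000·0.1000 = 0.0500 m before braking
robot under decel: 0.5000²/(2·0.5000) = 0.2500 m
human closes 0.6000·1.1000 = 0.6600 m
C+Z_d+Z_r = 0.0200+0.0200+0.1000 = 0.1400 m
sum ≈ 0.0500+0.2500+0.6600+0.1400 ≈ 1.1000 m = S ✓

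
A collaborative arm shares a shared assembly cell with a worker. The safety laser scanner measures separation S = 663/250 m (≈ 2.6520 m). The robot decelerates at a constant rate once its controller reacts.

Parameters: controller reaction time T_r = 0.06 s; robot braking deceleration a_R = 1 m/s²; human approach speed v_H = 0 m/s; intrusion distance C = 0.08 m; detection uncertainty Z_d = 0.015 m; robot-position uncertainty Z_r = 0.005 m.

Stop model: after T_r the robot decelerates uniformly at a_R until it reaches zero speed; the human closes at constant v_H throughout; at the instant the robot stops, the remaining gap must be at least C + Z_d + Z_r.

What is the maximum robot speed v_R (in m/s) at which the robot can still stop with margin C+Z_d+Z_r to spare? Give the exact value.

v_R_max = 11/5 m/s = 2.2000 m/s

at the boundary: (1/2)·v² + (3/50)·v + (-319/125) = 0
  disc = (3/50)² − 4·(1/2)·(-319/125) = 12769/2500 ; √disc = 113/50
  v_R = (−(3/50) + 113/50) / (2·(1/2)) = 11/5 m/s
check:
T_s = v_R/a_R = (11/5)/1 = 2.2000 s
reaction-phase robot travel = 2.2000·0.0600 = 0.1320 m
robot covers 2.2000·2.2000 − ½·1.0000·2.2000² = 2.4200 m while stopping
person approaches 0.0000·(0.0600+2.2000) = 0.0000 m
residual clearance needed = 0.0800+0.0150+0.0050 = 0.1000 m
sum ≈ 0.1320+2.4200+0.0000+0.1000 ≈ 2.6520 m = S ✓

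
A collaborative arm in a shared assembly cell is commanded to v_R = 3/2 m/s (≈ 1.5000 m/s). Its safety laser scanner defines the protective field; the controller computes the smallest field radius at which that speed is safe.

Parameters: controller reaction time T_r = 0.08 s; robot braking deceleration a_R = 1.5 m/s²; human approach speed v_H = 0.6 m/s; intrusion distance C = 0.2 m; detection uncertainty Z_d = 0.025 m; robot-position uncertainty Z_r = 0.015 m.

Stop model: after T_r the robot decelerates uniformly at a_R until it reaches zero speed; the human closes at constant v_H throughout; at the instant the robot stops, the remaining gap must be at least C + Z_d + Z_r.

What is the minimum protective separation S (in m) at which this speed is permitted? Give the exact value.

S_min = 879/500 m = 1.7580 m

T_s = v_R/a_R = (3/2)/(3/2) = 1.0000 s
robot in T_r: 1.5000·0.0800 = 0.1200 m
braking distance = 1.5000²/(2·1.5000) = 0.7500 m
human over T_r+T_s: 0.6000·(0.0800+1.0000) = 0.6480 m
residual clearance needed = 0.2000+0.0250+0.0150 = 0.2400 m
S_min ≈ 0.1200+0.7500+0.6480+0.2400  ⇒  S_min = 879/500 m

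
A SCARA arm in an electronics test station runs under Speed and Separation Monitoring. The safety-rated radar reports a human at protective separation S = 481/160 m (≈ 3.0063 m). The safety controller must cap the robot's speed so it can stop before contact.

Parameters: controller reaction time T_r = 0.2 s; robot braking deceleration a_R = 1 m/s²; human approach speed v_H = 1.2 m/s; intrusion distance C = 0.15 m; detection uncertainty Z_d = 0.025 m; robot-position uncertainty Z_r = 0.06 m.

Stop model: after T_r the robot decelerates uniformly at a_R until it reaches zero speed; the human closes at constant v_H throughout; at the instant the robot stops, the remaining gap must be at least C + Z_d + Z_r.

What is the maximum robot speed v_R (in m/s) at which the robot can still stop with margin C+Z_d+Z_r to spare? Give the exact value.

at the boundary: (1/2)·v² + (7/5)·v + (-81/32) = 0
  disc = (7/5)² − 4·(1/2)·(-81/32) = 2809/400 ; √disc = 53/20
  v_R = (−(7/5) + 53/20) / (2·(1/2)) = 5/4 m/s
check:
stop time T_s = (5/4)/1 = 1.2500 s
robot in T_r: 1.2500·0.2000 = 0.2500 m
braking distance = 1.2500²/(2·1.0000) = 0.7812 m
human closes 1.2000·1.4500 = 1.7400 m
residual clearance needed = 0.1500+0.0250+0.0600 = 0.2350 m
sum ≈ 0.2500+0.7812+1.7400+0.2350 ≈ 3.0063 m = S ✓

v_R_max = 5/4 m/s = 1.2500 m/s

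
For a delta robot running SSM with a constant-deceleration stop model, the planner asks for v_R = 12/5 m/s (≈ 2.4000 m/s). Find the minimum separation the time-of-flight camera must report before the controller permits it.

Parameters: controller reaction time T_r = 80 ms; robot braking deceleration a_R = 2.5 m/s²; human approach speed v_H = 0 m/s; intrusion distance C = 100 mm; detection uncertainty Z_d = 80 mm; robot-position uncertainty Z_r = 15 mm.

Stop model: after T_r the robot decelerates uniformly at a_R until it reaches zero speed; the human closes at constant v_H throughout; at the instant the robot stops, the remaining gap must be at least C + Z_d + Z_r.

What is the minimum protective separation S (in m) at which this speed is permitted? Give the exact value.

stop time T_s = (12/5)/(5/2) = 0.9600 s
robot in T_r: 2.4000·0.0800 = 0.1920 m
robot under decel: 2.4000²/(2·2.5000) = 1.1520 m
human over T_r+T_s: 0.0000·(0.0800+0.9600) = 0.0000 m
residual clearance needed = 0.1000+0.0800+0.0150 = 0.1950 m
S_min ≈ 0.1920+1.1520+0.0000+0.1950  ⇒  S_min = 1539/1000 m

S_min = 1539/1000 m = 1.5390 m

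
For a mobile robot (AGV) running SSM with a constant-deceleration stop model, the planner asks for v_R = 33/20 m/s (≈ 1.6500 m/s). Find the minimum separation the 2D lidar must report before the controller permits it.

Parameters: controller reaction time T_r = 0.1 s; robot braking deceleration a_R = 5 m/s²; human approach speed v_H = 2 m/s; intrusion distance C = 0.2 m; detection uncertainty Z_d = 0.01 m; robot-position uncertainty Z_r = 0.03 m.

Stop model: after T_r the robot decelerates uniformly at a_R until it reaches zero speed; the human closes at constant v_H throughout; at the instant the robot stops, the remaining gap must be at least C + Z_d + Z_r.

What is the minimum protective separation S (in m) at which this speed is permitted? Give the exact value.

braking lasts T_s = (33/20)/5 = 0.3300 s
robot covers v_R·T_r = 1.6500·0.1000 = 0.1650 m before braking
robot under decel: 1.6500²/(2·5.0000) = 0.2722 m
human closes 2.0000·0.4300 = 0.8600 m
residual clearance needed = 0.2000+0.0100+0.0300 = 0.2400 m
S_min ≈ 0.1650+0.2722+0.8600+0.2400  ⇒  S_min = 6149/4000 m

S_min = 6149/4000 m = 1.5373 m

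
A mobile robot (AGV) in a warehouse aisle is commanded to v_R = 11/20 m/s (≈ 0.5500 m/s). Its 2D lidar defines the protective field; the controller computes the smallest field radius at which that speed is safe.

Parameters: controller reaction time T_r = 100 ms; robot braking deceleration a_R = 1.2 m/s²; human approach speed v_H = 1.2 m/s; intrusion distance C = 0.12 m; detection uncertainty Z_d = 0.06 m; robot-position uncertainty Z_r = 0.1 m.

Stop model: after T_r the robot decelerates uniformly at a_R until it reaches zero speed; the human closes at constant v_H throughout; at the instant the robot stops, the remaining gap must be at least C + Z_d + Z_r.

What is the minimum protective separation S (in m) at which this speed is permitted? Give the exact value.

T_s = v_R/a_R = (11/20)/(6/5) = 0.4583 s
reaction-phase robot travel = 0.5500·0.1000 = 0.0550 m
robot covers 0.5500·0.4583 − ½·1.2000·0.4583² = 0.1260 m while stopping
person approaches 1.2000·(0.1000+0.4583) = 0.6700 m
residual clearance needed = 0.1200+0.0600+0.1000 = 0.2800 m
S_min ≈ 0.0550+0.1260+0.6700+0.2800  ⇒  S_min = 5429/4800 m

S_min = 5429/4800 m = 1.1310 m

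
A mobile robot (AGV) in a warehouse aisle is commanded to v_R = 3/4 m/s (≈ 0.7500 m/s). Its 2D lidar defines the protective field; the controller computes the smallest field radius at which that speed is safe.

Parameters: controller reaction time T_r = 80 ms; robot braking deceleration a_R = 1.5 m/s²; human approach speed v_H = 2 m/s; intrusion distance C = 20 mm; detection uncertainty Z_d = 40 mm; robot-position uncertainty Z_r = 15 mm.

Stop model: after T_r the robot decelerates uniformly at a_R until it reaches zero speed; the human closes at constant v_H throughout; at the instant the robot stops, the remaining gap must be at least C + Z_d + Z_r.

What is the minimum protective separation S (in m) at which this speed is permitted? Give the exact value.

braking lasts T_s = (3/4)/(3/2) = 0.5000 s
robot covers v_R·T_r = 0.7500·0.0800 = 0.0600 m before braking
robot covers 0.7500·0.5000 − ½·1.5000·0.5000² = 0.1875 m while stopping
human over T_r+T_s: 2.0000·(0.0800+0.5000) = 1.1600 m
residual clearance needed = 0.0200+0.0400+0.0150 = 0.0750 m
S_min ≈ 0.0600+0.1875+1.1600+0.0750  ⇒  S_min = 593/400 m

S_min = 593/400 m = 1.4825 m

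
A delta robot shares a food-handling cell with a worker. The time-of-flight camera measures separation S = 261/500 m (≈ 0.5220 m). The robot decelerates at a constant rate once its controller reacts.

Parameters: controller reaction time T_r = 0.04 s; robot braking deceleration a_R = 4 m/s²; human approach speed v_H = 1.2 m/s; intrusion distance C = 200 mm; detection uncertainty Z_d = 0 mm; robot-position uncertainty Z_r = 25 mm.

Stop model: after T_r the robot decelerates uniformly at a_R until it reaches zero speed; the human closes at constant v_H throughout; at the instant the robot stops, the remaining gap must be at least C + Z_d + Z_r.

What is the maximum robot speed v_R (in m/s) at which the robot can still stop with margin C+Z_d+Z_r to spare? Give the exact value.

at the boundary: (1/8)·v² + (17/50)·v + (-249/1000) = 0
  disc = (17/50)² − 4·(1/8)·(-249/1000) = 2401/10000 ; √disc = 49/100
  v_R = (−(17/50) + 49/100) / (2·(1/8)) = 3/5 m/s
check:
braking lasts T_s = (3/5)/4 = 0.1500 s
reaction-phase robot travel = 0.6000·0.0400 = 0.0240 m
robot covers 0.6000·0.1500 − ½·4.0000·0.1500² = 0.0450 m while stopping
person approaches 1.2000·(0.0400+0.1500) = 0.2280 m
C+Z_d+Z_r = 0.2000+0.0000+0.0250 = 0.2250 m
sum ≈ 0.0240+0.0450+0.2280+0.2250 ≈ 0.5220 m = S ✓

v_R_max = 3/5 m/s = 0.6000 m/s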